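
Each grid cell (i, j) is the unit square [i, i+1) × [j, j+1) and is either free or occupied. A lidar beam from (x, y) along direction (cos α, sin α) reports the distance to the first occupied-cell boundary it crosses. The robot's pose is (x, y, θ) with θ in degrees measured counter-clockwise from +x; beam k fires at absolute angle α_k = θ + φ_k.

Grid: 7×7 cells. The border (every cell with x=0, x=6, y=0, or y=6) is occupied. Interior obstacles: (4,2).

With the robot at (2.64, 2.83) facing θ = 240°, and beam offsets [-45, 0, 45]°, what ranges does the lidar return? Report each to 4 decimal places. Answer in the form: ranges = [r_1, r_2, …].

beam 1: φ=-45°, α=195°
  direction (-0.9659, -0.2588); cell (2,2); t to first gridline: x 0.6626, y 3.2069 (then +1.0353 / +3.8637)
    (1,2) via x @ 0.6626
    (0,2) via x @ 1.6979  # hit
  → r_1 = 1.6979
beam 2: φ=0°, α=240°
  direction (-0.5000, -0.8660); cell (2,2); t to first gridline: x 1.2800, y 0.9584 (then +2.0000 / +1.1547)
    (2,1) via y @ 0.9584
    (1,1) via x @ 1.2800
    (1,0) via y @ 2.1131  # hit
  → r_2 = 2.1131
beam 3: φ=45°, α=285°
  direction (0.2588, -0.9659); cell (2,2); t to first gridline: x 1.3909, y 0.8593 (then +3.8637 / +1.0353)
    (2,1) via y @ 0.8593
    (3,1) via x @ 1.3909
    (3,0) via y @ 1.8946  # hit
  → r_3 = 1.8946

ranges = [1.6979, 2.1131, 1.8946]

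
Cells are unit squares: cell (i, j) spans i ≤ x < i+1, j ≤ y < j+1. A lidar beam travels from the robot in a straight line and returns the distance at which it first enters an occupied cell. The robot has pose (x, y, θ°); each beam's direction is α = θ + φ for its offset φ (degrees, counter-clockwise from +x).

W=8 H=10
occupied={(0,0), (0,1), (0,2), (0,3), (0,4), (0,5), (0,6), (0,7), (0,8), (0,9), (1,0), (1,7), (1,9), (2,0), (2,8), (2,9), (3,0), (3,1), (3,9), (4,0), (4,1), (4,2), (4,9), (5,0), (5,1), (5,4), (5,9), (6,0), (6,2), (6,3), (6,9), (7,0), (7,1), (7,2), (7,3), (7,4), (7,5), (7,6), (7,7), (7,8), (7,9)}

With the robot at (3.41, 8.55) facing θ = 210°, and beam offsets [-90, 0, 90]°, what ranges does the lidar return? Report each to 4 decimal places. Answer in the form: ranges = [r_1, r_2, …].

beam 1: φ=-90°, α=120°
  dir = (cos 120°, sin 120°) = (-0.5000, 0.8660); from cell (3,8)
  next x-line at t=0.8200, next y-line at t=0.5196; Δt_x=2.0000, Δt_y=1.1547
    y: enter (3,9) at t=0.5196 ← occupied
  → r_1 = 0.5196
beam 2: φ=0°, α=210°
  dir = (cos 210°, sin 210°) = (-0.8660, -0.5000); from cell (3,8)
  next x-line at t=0.4734, next y-line at t=1.1000; Δt_x=1.1547, Δt_y=2.0000
    x: enter (2,8) at t=0.4734 ← occupied
  → r_2 = 0.4734
beam 3: φ=90°, α=300°
  dir = (cos 300°, sin 300°) = (0.5000, -0.8660); from cell (3,8)
  next x-line at t=1.1800, next y-line at t=0.6351; Δt_x=2.0000, Δt_y=1.1547
    y: enter (3,7) at t=0.6351
    x: enter (4,7) at t=1.1800
    y: enter (4,6) at t=1.7898
    y: enter (4,5) at t=2.9445
    x: enter (5,5) at t=3.1800
    y: enter (5,4) at t=4.0992 ← occupied
  → r_3 = 4.0992

ranges = [0.5196, 0.4734, 4.0992]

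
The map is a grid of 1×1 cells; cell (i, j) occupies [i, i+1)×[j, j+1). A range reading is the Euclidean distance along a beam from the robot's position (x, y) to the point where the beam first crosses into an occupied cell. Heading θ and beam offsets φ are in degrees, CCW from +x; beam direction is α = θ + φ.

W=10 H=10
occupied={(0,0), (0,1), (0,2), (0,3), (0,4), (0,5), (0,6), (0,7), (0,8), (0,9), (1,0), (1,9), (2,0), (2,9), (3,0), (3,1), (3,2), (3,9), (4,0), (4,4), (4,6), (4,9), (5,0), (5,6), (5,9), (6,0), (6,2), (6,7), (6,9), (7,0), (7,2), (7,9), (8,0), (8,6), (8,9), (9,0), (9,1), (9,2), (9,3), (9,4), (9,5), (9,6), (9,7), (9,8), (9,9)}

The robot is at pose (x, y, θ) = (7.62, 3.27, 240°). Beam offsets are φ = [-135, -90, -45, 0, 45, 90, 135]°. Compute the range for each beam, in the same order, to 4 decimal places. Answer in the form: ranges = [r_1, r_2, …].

beam 1: φ=-135°, α=105°
  d=(-0.2588,0.9659)  start (7,3)  tX=2.3955 tY=0.7558  stride 1/|dx|=3.8637 1/|dy|=1.0353
    cross y-line → (7,4), t=0.7558
    cross y-line → (7,5), t=1.7910
    cross x-line → (6,5), t=2.3955
    cross y-line → (6,6), t=2.8263
    cross y-line → (6,7), t=3.8616 (wall)
  → r_1 = 3.8616
beam 2: φ=-90°, α=150°
  d=(-0.8660,0.5000)  start (7,3)  tX=0.7159 tY=1.4600  stride 1/|dx|=1.1547 1/|dy|=2.0000
    cross x-line → (6,3), t=0.7159
    cross y-line → (6,4), t=1.4600
    cross x-line → (5,4), t=1.8706
    cross x-line → (4,4), t=3.0253 (wall)
  → r_2 = 3.0253
beam 3: φ=-45°, α=195°
  d=(-0.9659,-0.2588)  start (7,3)  tX=0.6419 tY=1.0432  stride 1/|dx|=1.0353 1/|dy|=3.8637
    cross x-line → (6,3), t=0.6419
    cross y-line → (6,2), t=1.0432 (wall)
  → r_3 = 1.0432
beam 4: φ=0°, α=240°
  d=(-0.5000,-0.8660)  start (7,3)  tX=1.2400 tY=0.3118  stride 1/|dx|=2.0000 1/|dy|=1.1547
    cross y-line → (7,2), t=0.3118 (wall)
  → r_4 = 0.3118
beam 5: φ=45°, α=285°
  d=(0.2588,-0.9659)  start (7,3)  tX=1.4682 tY=0.2795  stride 1/|dx|=3.8637 1/|dy|=1.0353
    cross y-line → (7,2), t=0.2795 (wall)
  → r_5 = 0.2795
beam 6: φ=90°, α=330°
  d=(0.8660,-0.5000)  start (7,3)  tX=0.4388 tY=0.5400  stride 1/|dx|=1.1547 1/|dy|=2.0000
    cross x-line → (8,3), t=0.4388
    cross y-line → (8,2), t=0.5400
    cross x-line → (9,2), t=1.5935 (wall)
  → r_6 = 1.5935
beam 7: φ=135°, α=15°
  d=(0.9659,0.2588)  start (7,3)  tX=0.3934 tY=2.8205  stride 1/|dx|=1.0353 1/|dy|=3.8637
    cross x-line → (8,3), t=0.3934
    cross x-line → (9,3), t=1.4287 (wall)
  → r_7 = 1.4287

ranges = [3.8616, 3.0253, 1.0432, 0.3118, 0.2795, 1.5935, 1.4287]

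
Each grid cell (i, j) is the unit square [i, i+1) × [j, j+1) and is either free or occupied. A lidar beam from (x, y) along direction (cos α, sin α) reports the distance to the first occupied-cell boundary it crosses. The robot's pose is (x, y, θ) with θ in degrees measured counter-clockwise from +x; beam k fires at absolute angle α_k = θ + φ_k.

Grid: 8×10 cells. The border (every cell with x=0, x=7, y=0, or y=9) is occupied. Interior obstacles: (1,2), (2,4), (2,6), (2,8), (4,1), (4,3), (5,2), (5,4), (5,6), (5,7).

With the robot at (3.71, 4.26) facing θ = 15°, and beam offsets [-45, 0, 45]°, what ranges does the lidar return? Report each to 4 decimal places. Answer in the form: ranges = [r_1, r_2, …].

ranges = [0.5200, 1.3355, 2.5800]

beam 1: φ=-45°, α=330°
  d=(0.8660,-0.5000)  start (3,4)  tX=0.3349 tY=0.5200  stride 1/|dx|=1.1547 1/|dy|=2.0000
    cross x-line → (4,4), t=0.3349
    cross y-line → (4,3), t=0.5200 (wall)
  → r_1 = 0.5200
beam 2: φ=0°, α=15°
  d=(0.9659,0.2588)  start (3,4)  tX=0.3002 tY=2.8591  stride 1/|dx|=1.0353 1/|dy|=3.8637
    cross x-line → (4,4), t=0.3002
    cross x-line → (5,4), t=1.3355 (wall)
  → r_2 = 1.3355
beam 3: φ=45°, α=60°
  d=(0.5000,0.8660)  start (3,4)  tX=0.5800 tY=0.8545  stride 1/|dx|=2.0000 1/|dy|=1.1547
    cross x-line → (4,4), t=0.5800
    cross y-line → (4,5), t=0.8545
    cross y-line → (4,6), t=2.0092
    cross x-line → (5,6), t=2.5800 (wall)
  → r_3 = 2.5800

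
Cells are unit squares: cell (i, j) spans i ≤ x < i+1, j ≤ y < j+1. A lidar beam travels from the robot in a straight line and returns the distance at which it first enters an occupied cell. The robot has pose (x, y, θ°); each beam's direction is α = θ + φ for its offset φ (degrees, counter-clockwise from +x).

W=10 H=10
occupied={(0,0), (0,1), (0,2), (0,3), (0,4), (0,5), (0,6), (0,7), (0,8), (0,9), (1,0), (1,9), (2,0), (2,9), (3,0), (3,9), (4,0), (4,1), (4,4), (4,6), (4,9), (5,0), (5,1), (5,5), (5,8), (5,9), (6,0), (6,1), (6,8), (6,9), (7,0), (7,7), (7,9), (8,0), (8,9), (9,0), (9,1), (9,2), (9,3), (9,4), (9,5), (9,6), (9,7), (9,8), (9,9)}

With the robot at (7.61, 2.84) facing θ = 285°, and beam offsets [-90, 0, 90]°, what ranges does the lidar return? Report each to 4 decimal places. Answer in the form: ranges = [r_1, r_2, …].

beam 1: φ=-90°, α=195°
  cosα=-0.9659 sinα=-0.2588 | (7,2) | tMaxX 0.6315 tMaxY 3.2455 | tΔX 1.0353 tΔY 3.8637
    t=0.6315 [x] (6,2)
    t=1.6668 [x] (5,2)
    t=2.7021 [x] (4,2)
    t=3.2455 [y] (4,1) — stop
  → r_1 = 3.2455
beam 2: φ=0°, α=285°
  cosα=0.2588 sinα=-0.9659 | (7,2) | tMaxX 1.5068 tMaxY 0.8696 | tΔX 3.8637 tΔY 1.0353
    t=0.8696 [y] (7,1)
    t=1.5068 [x] (8,1)
    t=1.9049 [y] (8,0) — stop
  → r_2 = 1.9049
beam 3: φ=90°, α=15°
  cosα=0.9659 sinα=0.2588 | (7,2) | tMaxX 0.4038 tMaxY 0.6182 | tΔX 1.0353 tΔY 3.8637
    t=0.4038 [x] (8,2)
    t=0.6182 [y] (8,3)
    t=1.4390 [x] (9,3) — stop
  → r_3 = 1.4390

ranges = [3.2455, 1.9049, 1.4390]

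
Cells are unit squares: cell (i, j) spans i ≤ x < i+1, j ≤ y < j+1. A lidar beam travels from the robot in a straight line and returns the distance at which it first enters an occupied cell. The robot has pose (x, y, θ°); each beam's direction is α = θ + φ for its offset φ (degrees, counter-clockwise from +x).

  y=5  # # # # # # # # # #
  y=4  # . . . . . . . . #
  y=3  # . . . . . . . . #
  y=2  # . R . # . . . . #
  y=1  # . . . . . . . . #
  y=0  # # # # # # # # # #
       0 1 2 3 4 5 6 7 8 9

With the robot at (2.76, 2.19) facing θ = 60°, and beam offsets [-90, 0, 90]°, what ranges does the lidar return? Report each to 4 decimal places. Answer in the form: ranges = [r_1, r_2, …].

ranges = [2.3800, 3.2447, 2.0323]

beam 1: φ=-90°, α=330°
  direction (0.8660, -0.5000); cell (2,2); t to first gridline: x 0.2771, y 0.3800 (then +1.1547 / +2.0000)
    (3,2) via x @ 0.2771
    (3,1) via y @ 0.3800
    (4,1) via x @ 1.4318
    (4,0) via y @ 2.3800  # hit
  → r_1 = 2.3800
beam 2: φ=0°, α=60°
  direction (0.5000, 0.8660); cell (2,2); t to first gridline: x 0.4800, y 0.9353 (then +2.0000 / +1.1547)
    (3,2) via x @ 0.4800
    (3,3) via y @ 0.9353
    (3,4) via y @ 2.0900
    (4,4) via x @ 2.4800
    (4,5) via y @ 3.2447  # hit
  → r_2 = 3.2447
beam 3: φ=90°, α=150°
  direction (-0.8660, 0.5000); cell (2,2); t to first gridline: x 0.8776, y 1.6200 (then +1.1547 / +2.0000)
    (1,2) via x @ 0.8776
    (1,3) via y @ 1.6200
    (0,3) via x @ 2.0323  # hit
  → r_3 = 2.0323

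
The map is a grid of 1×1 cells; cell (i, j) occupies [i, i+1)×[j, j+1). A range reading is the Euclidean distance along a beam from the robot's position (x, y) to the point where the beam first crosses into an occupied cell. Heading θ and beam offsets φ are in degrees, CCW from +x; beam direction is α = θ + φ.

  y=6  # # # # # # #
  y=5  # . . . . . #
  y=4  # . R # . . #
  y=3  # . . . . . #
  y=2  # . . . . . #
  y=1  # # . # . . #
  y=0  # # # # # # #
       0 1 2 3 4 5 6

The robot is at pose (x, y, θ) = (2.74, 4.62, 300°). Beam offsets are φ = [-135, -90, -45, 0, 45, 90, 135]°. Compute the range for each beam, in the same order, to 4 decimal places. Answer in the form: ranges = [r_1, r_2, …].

ranges = [1.8014, 2.0092, 2.8591, 0.5200, 0.2692, 0.3002, 1.4287]

beam 1: φ=-135°, α=165°
  cosα=-0.9659 sinα=0.2588 | (2,4) | tMaxX 0.7661 tMaxY 1.4682 | tΔX 1.0353 tΔY 3.8637
    t=0.7661 [x] (1,4)
    t=1.4682 [y] (1,5)
    t=1.8014 [x] (0,5) — stop
  → r_1 = 1.8014
beam 2: φ=-90°, α=210°
  cosα=-0.8660 sinα=-0.5000 | (2,4) | tMaxX 0.8545 tMaxY 1.2400 | tΔX 1.1547 tΔY 2.0000
    t=0.8545 [x] (1,4)
    t=1.2400 [y] (1,3)
    t=2.0092 [x] (0,3) — stop
  → r_2 = 2.0092
beam 3: φ=-45°, α=255°
  cosα=-0.2588 sinα=-0.9659 | (2,4) | tMaxX 2.8591 tMaxY 0.6419 | tΔX 3.8637 tΔY 1.0353
    t=0.6419 [y] (2,3)
    t=1.6771 [y] (2,2)
    t=2.7124 [y] (2,1)
    t=2.8591 [x] (1,1) — stop
  → r_3 = 2.8591
beam 4: φ=0°, α=300°
  cosα=0.5000 sinα=-0.8660 | (2,4) | tMaxX 0.5200 tMaxY 0.7159 | tΔX 2.0000 tΔY 1.1547
    t=0.5200 [x] (3,4) — stop
  → r_4 = 0.5200
beam 5: φ=45°, α=345°
  cosα=0.9659 sinα=-0.2588 | (2,4) | tMaxX 0.2692 tMaxY 2.3955 | tΔX 1.0353 tΔY 3.8637
    t=0.2692 [x] (3,4) — stop
  → r_5 = 0.2692
beam 6: φ=90°, α=30°
  cosα=0.8660 sinα=0.5000 | (2,4) | tMaxX 0.3002 tMaxY 0.7600 | tΔX 1.1547 tΔY 2.0000
    t=0.3002 [x] (3,4) — stop
  → r_6 = 0.3002
beam 7: φ=135°, α=75°
  cosα=0.2588 sinα=0.9659 | (2,4) | tMaxX 1.0046 tMaxY 0.3934 | tΔX 3.8637 tΔY 1.0353
    t=0.3934 [y] (2,5)
    t=1.0046 [x] (3,5)
    t=1.4287 [y] (3,6) — stop
  → r_7 = 1.4287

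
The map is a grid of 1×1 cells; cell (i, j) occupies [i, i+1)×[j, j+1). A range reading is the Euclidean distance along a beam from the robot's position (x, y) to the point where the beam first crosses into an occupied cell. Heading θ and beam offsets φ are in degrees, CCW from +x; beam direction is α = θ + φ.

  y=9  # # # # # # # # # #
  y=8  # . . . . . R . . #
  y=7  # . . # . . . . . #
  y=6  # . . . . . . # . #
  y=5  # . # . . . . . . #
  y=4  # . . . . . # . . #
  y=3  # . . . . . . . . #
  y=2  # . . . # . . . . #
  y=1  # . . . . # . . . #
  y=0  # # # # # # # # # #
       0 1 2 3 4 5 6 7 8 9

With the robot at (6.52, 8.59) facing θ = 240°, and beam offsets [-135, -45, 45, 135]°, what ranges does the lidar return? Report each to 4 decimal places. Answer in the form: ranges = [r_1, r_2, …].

ranges = [0.4245, 2.6089, 1.8546, 1.5841]

beam 1: φ=-135°, α=105°
  direction (-0.2588, 0.9659); cell (6,8); t to first gridline: x 2.0091, y 0.4245 (then +3.8637 / +1.0353)
    (6,9) via y @ 0.4245  # hit
  → r_1 = 0.4245
beam 2: φ=-45°, α=195°
  direction (-0.9659, -0.2588); cell (6,8); t to first gridline: x 0.5383, y 2.2796 (then +1.0353 / +3.8637)
    (5,8) via x @ 0.5383
    (4,8) via x @ 1.5736
    (4,7) via y @ 2.2796
    (3,7) via x @ 2.6089  # hit
  → r_2 = 2.6089
beam 3: φ=45°, α=285°
  direction (0.2588, -0.9659); cell (6,8); t to first gridline: x 1.8546, y 0.6108 (then +3.8637 / +1.0353)
    (6,7) via y @ 0.6108
    (6,6) via y @ 1.6461
    (7,6) via x @ 1.8546  # hit
  → r_3 = 1.8546
beam 4: φ=135°, α=15°
  direction (0.9659, 0.2588); cell (6,8); t to first gridline: x 0.4969, y 1.5841 (then +1.0353 / +3.8637)
    (7,8) via x @ 0.4969
    (8,8) via x @ 1.5322
    (8,9) via y @ 1.5841  # hit
  → r_4 = 1.5841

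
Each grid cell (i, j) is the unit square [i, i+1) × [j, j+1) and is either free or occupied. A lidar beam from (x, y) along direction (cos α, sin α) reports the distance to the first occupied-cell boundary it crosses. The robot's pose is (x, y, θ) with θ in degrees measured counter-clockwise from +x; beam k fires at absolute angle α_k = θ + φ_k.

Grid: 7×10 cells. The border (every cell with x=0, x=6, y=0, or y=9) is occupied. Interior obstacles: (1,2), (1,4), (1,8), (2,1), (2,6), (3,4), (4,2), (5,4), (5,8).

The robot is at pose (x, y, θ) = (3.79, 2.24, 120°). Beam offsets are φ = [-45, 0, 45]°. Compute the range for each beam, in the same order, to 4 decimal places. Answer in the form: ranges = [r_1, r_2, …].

ranges = [5.9632, 5.5800, 1.8531]

beam 1: φ=-45°, α=75°
  dir = (cos 75°, sin 75°) = (0.2588, 0.9659); from cell (3,2)
  next x-line at t=0.8114, next y-line at t=0.7868; Δt_x=3.8637, Δt_y=1.0353
    y: enter (3,3) at t=0.7868
    x: enter (4,3) at t=0.8114
    y: enter (4,4) at t=1.8221
    y: enter (4,5) at t=2.8574
    y: enter (4,6) at t=3.8926
    x: enter (5,6) at t=4.6751
    y: enter (5,7) at t=4.9279
    y: enter (5,8) at t=5.9632 ← occupied
  → r_1 = 5.9632
beam 2: φ=0°, α=120°
  dir = (cos 120°, sin 120°) = (-0.5000, 0.8660); from cell (3,2)
  next x-line at t=1.5800, next y-line at t=0.8776; Δt_x=2.0000, Δt_y=1.1547
    y: enter (3,3) at t=0.8776
    x: enter (2,3) at t=1.5800
    y: enter (2,4) at t=2.0323
    y: enter (2,5) at t=3.1870
    x: enter (1,5) at t=3.5800
    y: enter (1,6) at t=4.3417
    y: enter (1,7) at t=5.4964
    x: enter (0,7) at t=5.5800 ← occupied
  → r_2 = 5.5800
beam 3: φ=45°, α=165°
  dir = (cos 165°, sin 165°) = (-0.9659, 0.2588); from cell (3,2)
  next x-line at t=0.8179, next y-line at t=2.9364; Δt_x=1.0353, Δt_y=3.8637
    x: enter (2,2) at t=0.8179
    x: enter (1,2) at t=1.8531 ← occupied
  → r_3 = 1.8531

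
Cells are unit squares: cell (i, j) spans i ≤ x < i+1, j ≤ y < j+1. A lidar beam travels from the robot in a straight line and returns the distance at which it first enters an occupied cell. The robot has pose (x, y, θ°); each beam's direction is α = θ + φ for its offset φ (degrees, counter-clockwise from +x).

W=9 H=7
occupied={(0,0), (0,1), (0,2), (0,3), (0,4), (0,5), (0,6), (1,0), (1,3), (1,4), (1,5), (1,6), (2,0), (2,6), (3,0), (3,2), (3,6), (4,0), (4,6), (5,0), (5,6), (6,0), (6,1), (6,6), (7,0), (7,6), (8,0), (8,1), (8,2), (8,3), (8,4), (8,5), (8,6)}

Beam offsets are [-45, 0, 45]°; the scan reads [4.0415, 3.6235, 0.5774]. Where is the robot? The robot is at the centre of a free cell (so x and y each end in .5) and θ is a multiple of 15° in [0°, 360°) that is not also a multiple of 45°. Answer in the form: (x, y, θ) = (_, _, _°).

Candidates: 30 free-cell centres × 16 headings = 480 poses. Raycast each; keep the one whose scan matches to 4 dp.
  (7.5, 2.5, 165°): beam 2 = 5.6940 ≠ 3.6235 ✗
  (2.5, 5.5, 165°): beam 1 = 0.5774 ≠ 4.0415 ✗
  (6.5, 2.5, 30°): beam 1 = 1.5529 ≠ 4.0415 ✗
  …
  (4.5, 2.5, 105°): r_1=4.0415, r_2=3.6235, r_3=0.5774 — all match ✓
Only this pose fits every beam.

(x, y, θ) = (4.5, 2.5, 105°)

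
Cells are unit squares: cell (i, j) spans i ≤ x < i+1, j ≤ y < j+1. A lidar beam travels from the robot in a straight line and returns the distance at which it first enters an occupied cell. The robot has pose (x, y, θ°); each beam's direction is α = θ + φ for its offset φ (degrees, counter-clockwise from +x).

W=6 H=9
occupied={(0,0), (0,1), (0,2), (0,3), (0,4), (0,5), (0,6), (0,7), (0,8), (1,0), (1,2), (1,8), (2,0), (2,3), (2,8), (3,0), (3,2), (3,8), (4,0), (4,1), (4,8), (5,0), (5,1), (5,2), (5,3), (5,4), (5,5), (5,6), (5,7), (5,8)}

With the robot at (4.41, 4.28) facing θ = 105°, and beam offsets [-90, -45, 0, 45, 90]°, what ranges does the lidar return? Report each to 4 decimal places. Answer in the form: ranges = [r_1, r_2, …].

beam 1: φ=-90°, α=15°
  cosα=0.9659 sinα=0.2588 | (4,4) | tMaxX 0.6108 tMaxY 2.7819 | tΔX 1.0353 tΔY 3.8637
    t=0.6108 [x] (5,4) — stop
  → r_1 = 0.6108
beam 2: φ=-45°, α=60°
  cosα=0.5000 sinα=0.8660 | (4,4) | tMaxX 1.1800 tMaxY 0.8314 | tΔX 2.0000 tΔY 1.1547
    t=0.8314 [y] (4,5)
    t=1.1800 [x] (5,5) — stop
  → r_2 = 1.1800
beam 3: φ=0°, α=105°
  cosα=-0.2588 sinα=0.9659 | (4,4) | tMaxX 1.5841 tMaxY 0.7454 | tΔX 3.8637 tΔY 1.0353
    t=0.7454 [y] (4,5)
    t=1.5841 [x] (3,5)
    t=1.7807 [y] (3,6)
    t=2.8160 [y] (3,7)
    t=3.8512 [y] (3,8) — stop
  → r_3 = 3.8512
beam 4: φ=45°, α=150°
  cosα=-0.8660 sinα=0.5000 | (4,4) | tMaxX 0.4734 tMaxY 1.4400 | tΔX 1.1547 tΔY 2.0000
    t=0.4734 [x] (3,4)
    t=1.4400 [y] (3,5)
    t=1.6281 [x] (2,5)
    t=2.7828 [x] (1,5)
    t=3.4400 [y] (1,6)
    t=3.9375 [x] (0,6) — stop
  → r_4 = 3.9375
beam 5: φ=90°, α=195°
  cosα=-0.9659 sinα=-0.2588 | (4,4) | tMaxX 0.4245 tMaxY 1.0818 | tΔX 1.0353 tΔY 3.8637
    t=0.4245 [x] (3,4)
    t=1.0818 [y] (3,3)
    t=1.4597 [x] (2,3) — stop
  → r_5 = 1.4597

ranges = [0.6108, 1.1800, 3.8512, 3.9375, 1.4597]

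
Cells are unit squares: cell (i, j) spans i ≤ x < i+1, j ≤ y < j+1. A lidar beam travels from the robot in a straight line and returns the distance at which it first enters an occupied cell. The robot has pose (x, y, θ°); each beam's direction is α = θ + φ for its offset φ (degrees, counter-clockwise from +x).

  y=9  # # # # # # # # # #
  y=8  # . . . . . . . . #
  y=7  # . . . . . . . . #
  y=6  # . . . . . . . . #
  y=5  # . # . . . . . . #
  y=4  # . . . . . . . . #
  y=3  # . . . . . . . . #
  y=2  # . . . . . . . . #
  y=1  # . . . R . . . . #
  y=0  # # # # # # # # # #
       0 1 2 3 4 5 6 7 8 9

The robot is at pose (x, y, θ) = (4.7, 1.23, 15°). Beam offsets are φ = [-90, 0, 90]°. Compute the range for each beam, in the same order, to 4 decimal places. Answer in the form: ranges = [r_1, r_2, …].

ranges = [0.2381, 4.4517, 8.0441]

beam 1: φ=-90°, α=285°
  direction (0.2588, -0.9659); cell (4,1); t to first gridline: x 1.1591, y 0.2381 (then +3.8637 / +1.0353)
    (4,0) via y @ 0.2381  # hit
  → r_1 = 0.2381
beam 2: φ=0°, α=15°
  direction (0.9659, 0.2588); cell (4,1); t to first gridline: x 0.3106, y 2.9751 (then +1.0353 / +3.8637)
    (5,1) via x @ 0.3106
    (6,1) via x @ 1.3459
    (7,1) via x @ 2.3811
    (7,2) via y @ 2.9751
    (8,2) via x @ 3.4164
    (9,2) via x @ 4.4517  # hit
  → r_2 = 4.4517
beam 3: φ=90°, α=105°
  direction (-0.2588, 0.9659); cell (4,1); t to first gridline: x 2.7046, y 0.7972 (then +3.8637 / +1.0353)
    (4,2) via y @ 0.7972
    (4,3) via y @ 1.8324
    (3,3) via x @ 2.7046
    (3,4) via y @ 2.8677
    (3,5) via y @ 3.9030
    (3,6) via y @ 4.9383
    (3,7) via y @ 5.9735
    (2,7) via x @ 6.5683
    (2,8) via y @ 7.0088
    (2,9) via y @ 8.0441  # hit
  → r_3 = 8.0441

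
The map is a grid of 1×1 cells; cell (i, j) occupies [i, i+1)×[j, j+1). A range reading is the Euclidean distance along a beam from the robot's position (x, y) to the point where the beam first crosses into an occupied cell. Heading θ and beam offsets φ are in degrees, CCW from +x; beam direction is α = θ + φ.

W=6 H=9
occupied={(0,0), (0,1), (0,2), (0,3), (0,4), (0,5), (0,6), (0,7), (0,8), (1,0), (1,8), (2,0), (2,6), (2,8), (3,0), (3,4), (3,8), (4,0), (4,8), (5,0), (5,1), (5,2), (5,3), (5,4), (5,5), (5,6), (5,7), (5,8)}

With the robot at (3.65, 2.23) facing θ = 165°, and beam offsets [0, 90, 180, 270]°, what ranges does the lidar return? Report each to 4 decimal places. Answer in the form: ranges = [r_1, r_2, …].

ranges = [2.7435, 1.2734, 1.3976, 5.2160]

beam 1: φ=0°, α=165°
  dir = (cos 165°, sin 165°) = (-0.9659, 0.2588); from cell (3,2)
  next x-line at t=0.6729, next y-line at t=2.9751; Δt_x=1.0353, Δt_y=3.8637
    x: enter (2,2) at t=0.6729
    x: enter (1,2) at t=1.7082
    x: enter (0,2) at t=2.7435 ← occupied
  → r_1 = 2.7435
beam 2: φ=90°, α=255°
  dir = (cos 255°, sin 255°) = (-0.2588, -0.9659); from cell (3,2)
  next x-line at t=2.5114, next y-line at t=0.2381; Δt_x=3.8637, Δt_y=1.0353
    y: enter (3,1) at t=0.2381
    y: enter (3,0) at t=1.2734 ← occupied
  → r_2 = 1.2734
beam 3: φ=180°, α=345°
  dir = (cos 345°, sin 345°) = (0.9659, -0.2588); from cell (3,2)
  next x-line at t=0.3623, next y-line at t=0.8887; Δt_x=1.0353, Δt_y=3.8637
    x: enter (4,2) at t=0.3623
    y: enter (4,1) at t=0.8887
    x: enter (5,1) at t=1.3976 ← occupied
  → r_3 = 1.3976
beam 4: φ=270°, α=75°
  dir = (cos 75°, sin 75°) = (0.2588, 0.9659); from cell (3,2)
  next x-line at t=1.3523, next y-line at t=0.7972; Δt_x=3.8637, Δt_y=1.0353
    y: enter (3,3) at t=0.7972
    x: enter (4,3) at t=1.3523
    y: enter (4,4) at t=1.8324
    y: enter (4,5) at t=2.8677
    y: enter (4,6) at t=3.9030
    y: enter (4,7) at t=4.9383
    x: enter (5,7) at t=5.2160 ← occupied
  → r_4 = 5.2160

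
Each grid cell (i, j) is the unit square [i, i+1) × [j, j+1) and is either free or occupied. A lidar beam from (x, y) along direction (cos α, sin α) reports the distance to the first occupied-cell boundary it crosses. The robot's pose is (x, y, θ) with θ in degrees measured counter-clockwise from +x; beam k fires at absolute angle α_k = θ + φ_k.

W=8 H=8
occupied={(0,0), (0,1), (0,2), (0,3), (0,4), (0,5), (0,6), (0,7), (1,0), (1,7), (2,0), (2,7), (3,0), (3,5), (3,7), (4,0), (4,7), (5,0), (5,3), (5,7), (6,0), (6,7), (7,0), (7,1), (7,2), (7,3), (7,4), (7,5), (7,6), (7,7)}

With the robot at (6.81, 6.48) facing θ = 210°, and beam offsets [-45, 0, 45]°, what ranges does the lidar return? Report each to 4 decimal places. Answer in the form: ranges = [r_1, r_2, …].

beam 1: φ=-45°, α=165°
  cosα=-0.9659 sinα=0.2588 | (6,6) | tMaxX 0.8386 tMaxY 2.0091 | tΔX 1.0353 tΔY 3.8637
    t=0.8386 [x] (5,6)
    t=1.8738 [x] (4,6)
    t=2.0091 [y] (4,7) — stop
  → r_1 = 2.0091
beam 2: φ=0°, α=210°
  cosα=-0.8660 sinα=-0.5000 | (6,6) | tMaxX 0.9353 tMaxY 0.9600 | tΔX 1.1547 tΔY 2.0000
    t=0.9353 [x] (5,6)
    t=0.9600 [y] (5,5)
    t=2.0900 [x] (4,5)
    t=2.9600 [y] (4,4)
    t=3.2447 [x] (3,4)
    t=4.3994 [x] (2,4)
    t=4.9600 [y] (2,3)
    t=5.5541 [x] (1,3)
    t=6.7088 [x] (0,3) — stop
  → r_2 = 6.7088
beam 3: φ=45°, α=255°
  cosα=-0.2588 sinα=-0.9659 | (6,6) | tMaxX 3.1296 tMaxY 0.4969 | tΔX 3.8637 tΔY 1.0353
    t=0.4969 [y] (6,5)
    t=1.5322 [y] (6,4)
    t=2.5675 [y] (6,3)
    t=3.1296 [x] (5,3) — stop
  → r_3 = 3.1296

ranges = [2.0091, 6.7088, 3.1296]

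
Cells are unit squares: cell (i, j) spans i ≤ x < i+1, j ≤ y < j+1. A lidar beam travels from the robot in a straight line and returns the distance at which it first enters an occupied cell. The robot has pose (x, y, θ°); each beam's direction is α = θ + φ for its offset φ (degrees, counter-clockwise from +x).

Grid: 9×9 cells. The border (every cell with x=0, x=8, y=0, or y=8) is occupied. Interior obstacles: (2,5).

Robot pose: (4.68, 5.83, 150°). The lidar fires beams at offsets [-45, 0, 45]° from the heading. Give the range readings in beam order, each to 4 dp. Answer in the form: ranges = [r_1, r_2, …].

ranges = [2.2465, 4.2493, 1.7393]

beam 1: φ=-45°, α=105°
  dir = (cos 105°, sin 105°) = (-0.2588, 0.9659); from cell (4,5)
  next x-line at t=2.6273, next y-line at t=0.1760; Δt_x=3.8637, Δt_y=1.0353
    y: enter (4,6) at t=0.1760
    y: enter (4,7) at t=1.2113
    y: enter (4,8) at t=2.2465 ← occupied
  → r_1 = 2.2465
beam 2: φ=0°, α=150°
  dir = (cos 150°, sin 150°) = (-0.8660, 0.5000); from cell (4,5)
  next x-line at t=0.7852, next y-line at t=0.3400; Δt_x=1.1547, Δt_y=2.0000
    y: enter (4,6) at t=0.3400
    x: enter (3,6) at t=0.7852
    x: enter (2,6) at t=1.9399
    y: enter (2,7) at t=2.3400
    x: enter (1,7) at t=3.0946
    x: enter (0,7) at t=4.2493 ← occupied
  → r_2 = 4.2493
beam 3: φ=45°, α=195°
  dir = (cos 195°, sin 195°) = (-0.9659, -0.2588); from cell (4,5)
  next x-line at t=0.7040, next y-line at t=3.2069; Δt_x=1.0353, Δt_y=3.8637
    x: enter (3,5) at t=0.7040
    x: enter (2,5) at t=1.7393 ← occupied
  → r_3 = 1.7393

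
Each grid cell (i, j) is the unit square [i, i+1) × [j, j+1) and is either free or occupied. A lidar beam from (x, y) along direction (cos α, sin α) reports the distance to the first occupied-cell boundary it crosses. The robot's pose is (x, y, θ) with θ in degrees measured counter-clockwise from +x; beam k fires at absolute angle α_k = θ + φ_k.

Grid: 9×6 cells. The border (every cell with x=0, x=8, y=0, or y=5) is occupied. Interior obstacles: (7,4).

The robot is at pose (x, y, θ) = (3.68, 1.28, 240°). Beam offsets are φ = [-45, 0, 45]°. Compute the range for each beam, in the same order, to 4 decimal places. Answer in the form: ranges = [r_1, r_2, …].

beam 1: φ=-45°, α=195°
  dir = (cos 195°, sin 195°) = (-0.9659, -0.2588); from cell (3,1)
  next x-line at t=0.7040, next y-line at t=1.0818; Δt_x=1.0353, Δt_y=3.8637
    x: enter (2,1) at t=0.7040
    y: enter (2,0) at t=1.0818 ← occupied
  → r_1 = 1.0818
beam 2: φ=0°, α=240°
  dir = (cos 240°, sin 240°) = (-0.5000, -0.8660); from cell (3,1)
  next x-line at t=1.3600, next y-line at t=0.3233; Δt_x=2.0000, Δt_y=1.1547
    y: enter (3,0) at t=0.3233 ← occupied
  → r_2 = 0.3233
beam 3: φ=45°, α=285°
  dir = (cos 285°, sin 285°) = (0.2588, -0.9659); from cell (3,1)
  next x-line at t=1.2364, next y-line at t=0.2899; Δt_x=3.8637, Δt_y=1.0353
    y: enter (3,0) at t=0.2899 ← occupied
  → r_3 = 0.2899

ranges = [1.0818, 0.3233, 0.2899]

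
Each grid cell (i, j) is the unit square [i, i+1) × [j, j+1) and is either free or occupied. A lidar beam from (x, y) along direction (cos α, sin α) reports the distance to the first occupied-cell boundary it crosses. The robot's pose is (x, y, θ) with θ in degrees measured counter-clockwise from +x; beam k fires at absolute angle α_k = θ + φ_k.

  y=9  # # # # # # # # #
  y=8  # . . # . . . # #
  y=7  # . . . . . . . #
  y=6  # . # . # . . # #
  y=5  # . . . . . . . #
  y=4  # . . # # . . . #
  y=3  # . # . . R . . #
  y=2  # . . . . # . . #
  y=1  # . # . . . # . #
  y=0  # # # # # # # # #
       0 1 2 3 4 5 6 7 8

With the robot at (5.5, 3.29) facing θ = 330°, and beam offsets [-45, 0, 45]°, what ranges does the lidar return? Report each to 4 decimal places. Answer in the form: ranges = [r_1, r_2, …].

beam 1: φ=-45°, α=285°
  direction (0.2588, -0.9659); cell (5,3); t to first gridline: x 1.9319, y 0.3002 (then +3.8637 / +1.0353)
    (5,2) via y @ 0.3002  # hit
  → r_1 = 0.3002
beam 2: φ=0°, α=330°
  direction (0.8660, -0.5000); cell (5,3); t to first gridline: x 0.5774, y 0.5800 (then +1.1547 / +2.0000)
    (6,3) via x @ 0.5774
    (6,2) via y @ 0.5800
    (7,2) via x @ 1.7321
    (7,1) via y @ 2.5800
    (8,1) via x @ 2.8868  # hit
  → r_2 = 2.8868
beam 3: φ=45°, α=15°
  direction (0.9659, 0.2588); cell (5,3); t to first gridline: x 0.5176, y 2.7432 (then +1.0353 / +3.8637)
    (6,3) via x @ 0.5176
    (7,3) via x @ 1.5529
    (8,3) via x @ 2.5882  # hit
  → r_3 = 2.5882

ranges = [0.3002, 2.8868, 2.5882]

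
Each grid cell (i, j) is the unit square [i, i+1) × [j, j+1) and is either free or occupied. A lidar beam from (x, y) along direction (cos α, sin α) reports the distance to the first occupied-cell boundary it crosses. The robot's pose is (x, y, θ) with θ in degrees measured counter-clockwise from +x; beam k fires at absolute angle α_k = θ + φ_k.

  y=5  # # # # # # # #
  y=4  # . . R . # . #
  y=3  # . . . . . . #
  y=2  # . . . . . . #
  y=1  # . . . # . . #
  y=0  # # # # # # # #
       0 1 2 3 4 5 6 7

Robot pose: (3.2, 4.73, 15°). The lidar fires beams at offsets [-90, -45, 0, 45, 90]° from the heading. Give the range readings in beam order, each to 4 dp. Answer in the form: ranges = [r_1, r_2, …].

beam 1: φ=-90°, α=285°
  dir = (cos 285°, sin 285°) = (0.2588, -0.9659); from cell (3,4)
  next x-line at t=3.0910, next y-line at t=0.7558; Δt_x=3.8637, Δt_y=1.0353
    y: enter (3,3) at t=0.7558
    y: enter (3,2) at t=1.7910
    y: enter (3,1) at t=2.8263
    x: enter (4,1) at t=3.0910 ← occupied
  → r_1 = 3.0910
beam 2: φ=-45°, α=330°
  dir = (cos 330°, sin 330°) = (0.8660, -0.5000); from cell (3,4)
  next x-line at t=0.9238, next y-line at t=1.4600; Δt_x=1.1547, Δt_y=2.0000
    x: enter (4,4) at t=0.9238
    y: enter (4,3) at t=1.4600
    x: enter (5,3) at t=2.0785
    x: enter (6,3) at t=3.2332
    y: enter (6,2) at t=3.4600
    x: enter (7,2) at t=4.3879 ← occupied
  → r_2 = 4.3879
beam 3: φ=0°, α=15°
  dir = (cos 15°, sin 15°) = (0.9659, 0.2588); from cell (3,4)
  next x-line at t=0.8282, next y-line at t=1.0432; Δt_x=1.0353, Δt_y=3.8637
    x: enter (4,4) at t=0.8282
    y: enter (4,5) at t=1.0432 ← occupied
  → r_3 = 1.0432
beam 4: φ=45°, α=60°
  dir = (cos 60°, sin 60°) = (0.5000, 0.8660); from cell (3,4)
  next x-line at t=1.6000, next y-line at t=0.3118; Δt_x=2.0000, Δt_y=1.1547
    y: enter (3,5) at t=0.3118 ← occupied
  → r_4 = 0.3118
beam 5: φ=90°, α=105°
  dir = (cos 105°, sin 105°) = (-0.2588, 0.9659); from cell (3,4)
  next x-line at t=0.7727, next y-line at t=0.2795; Δt_x=3.8637, Δt_y=1.0353
    y: enter (3,5) at t=0.2795 ← occupied
  → r_5 = 0.2795

ranges = [3.0910, 4.3879, 1.0432, 0.3118, 0.2795]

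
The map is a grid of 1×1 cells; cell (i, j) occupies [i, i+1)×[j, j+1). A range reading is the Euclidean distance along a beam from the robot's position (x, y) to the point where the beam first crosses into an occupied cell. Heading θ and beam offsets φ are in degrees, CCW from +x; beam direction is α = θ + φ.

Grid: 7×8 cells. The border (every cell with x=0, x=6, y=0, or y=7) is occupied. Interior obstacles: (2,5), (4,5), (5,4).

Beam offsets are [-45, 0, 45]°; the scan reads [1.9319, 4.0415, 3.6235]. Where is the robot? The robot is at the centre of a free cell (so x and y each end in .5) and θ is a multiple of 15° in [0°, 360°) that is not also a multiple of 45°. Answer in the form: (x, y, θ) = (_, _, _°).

(x, y, θ) = (4.5, 4.5, 210°)

Enumerate (i+0.5, j+0.5, θ) over the 27 free cells and 16 admissible headings. For each, cast all 3 beams and compare to the given ranges.
  (5.5, 5.5, 285°): beam 1 = 0.5774 ≠ 1.9319 ✗
  (5.5, 2.5, 345°): beam 1 = 1.0000 ≠ 1.9319 ✗
  (3.5, 2.5, 15°): beam 1 = 2.8868 ≠ 1.9319 ✗
  …
  (4.5, 4.5, 210°): r_1=1.9319, r_2=4.0415, r_3=3.6235 — all match ✓
No second candidate reproduces the full scan.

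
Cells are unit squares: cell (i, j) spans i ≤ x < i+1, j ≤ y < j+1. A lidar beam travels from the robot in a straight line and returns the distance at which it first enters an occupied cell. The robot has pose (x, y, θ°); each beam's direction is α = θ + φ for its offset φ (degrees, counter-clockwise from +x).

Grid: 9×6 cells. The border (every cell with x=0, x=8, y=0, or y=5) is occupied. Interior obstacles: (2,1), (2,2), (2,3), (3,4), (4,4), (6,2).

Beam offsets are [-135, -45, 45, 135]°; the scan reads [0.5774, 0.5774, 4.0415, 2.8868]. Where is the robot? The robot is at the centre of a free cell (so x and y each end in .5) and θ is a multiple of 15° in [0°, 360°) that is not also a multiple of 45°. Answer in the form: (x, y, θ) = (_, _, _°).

(x, y, θ) = (5.5, 4.5, 195°)

The pose lattice has 22·16 = 352 candidates. Test each by forward raycasting.
  (6.5, 3.5, 165°): beam 1 = 1.7321 ≠ 0.5774 ✗
  (3.5, 2.5, 30°): beam 1 = 1.5529 ≠ 0.5774 ✗
  (3.5, 1.5, 75°): beam 2 = 2.8868 ≠ 0.5774 ✗
  (2.5, 4.5, 105°): beam 3 = 1.0000 ≠ 4.0415 ✗
  …
  (5.5, 4.5, 195°): r_1=0.5774, r_2=0.5774, r_3=4.0415, r_4=2.8868 — all match ✓
No second candidate reproduces the full scan.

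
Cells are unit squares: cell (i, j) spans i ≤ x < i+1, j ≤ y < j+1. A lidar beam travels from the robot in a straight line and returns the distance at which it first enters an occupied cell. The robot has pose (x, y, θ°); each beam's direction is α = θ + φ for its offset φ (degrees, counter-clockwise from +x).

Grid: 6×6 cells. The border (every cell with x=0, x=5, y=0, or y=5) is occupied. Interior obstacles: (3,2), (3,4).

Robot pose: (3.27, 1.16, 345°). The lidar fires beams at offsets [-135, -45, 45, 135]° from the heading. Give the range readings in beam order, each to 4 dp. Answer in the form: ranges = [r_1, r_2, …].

ranges = [0.3200, 0.1848, 1.9976, 4.4341]

beam 1: φ=-135°, α=210°
  cosα=-0.8660 sinα=-0.5000 | (3,1) | tMaxX 0.3118 tMaxY 0.3200 | tΔX 1.1547 tΔY 2.0000
    t=0.3118 [x] (2,1)
    t=0.3200 [y] (2,0) — stop
  → r_1 = 0.3200
beam 2: φ=-45°, α=300°
  cosα=0.5000 sinα=-0.8660 | (3,1) | tMaxX 1.4600 tMaxY 0.1848 | tΔX 2.0000 tΔY 1.1547
    t=0.1848 [y] (3,0) — stop
  → r_2 = 0.1848
beam 3: φ=45°, α=30°
  cosα=0.8660 sinα=0.5000 | (3,1) | tMaxX 0.8429 tMaxY 1.6800 | tΔX 1.1547 tΔY 2.0000
    t=0.8429 [x] (4,1)
    t=1.6800 [y] (4,2)
    t=1.9976 [x] (5,2) — stop
  → r_3 = 1.9976
beam 4: φ=135°, α=120°
  cosα=-0.5000 sinα=0.8660 | (3,1) | tMaxX 0.5400 tMaxY 0.9699 | tΔX 2.0000 tΔY 1.1547
    t=0.5400 [x] (2,1)
    t=0.9699 [y] (2,2)
    t=2.1246 [y] (2,3)
    t=2.5400 [x] (1,3)
    t=3.2793 [y] (1,4)
    t=4.4341 [y] (1,5) — stop
  → r_4 = 4.4341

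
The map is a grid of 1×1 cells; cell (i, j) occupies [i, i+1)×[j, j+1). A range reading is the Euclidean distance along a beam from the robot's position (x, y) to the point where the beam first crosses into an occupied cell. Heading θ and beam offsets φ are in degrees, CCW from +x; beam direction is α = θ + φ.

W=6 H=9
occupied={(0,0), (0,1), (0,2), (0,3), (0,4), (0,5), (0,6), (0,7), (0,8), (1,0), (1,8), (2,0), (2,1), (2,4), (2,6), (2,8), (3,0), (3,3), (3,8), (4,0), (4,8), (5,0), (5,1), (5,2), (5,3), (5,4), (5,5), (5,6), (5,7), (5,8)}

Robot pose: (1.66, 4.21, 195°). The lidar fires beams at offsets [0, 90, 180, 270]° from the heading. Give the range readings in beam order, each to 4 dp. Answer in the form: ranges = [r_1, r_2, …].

beam 1: φ=0°, α=195°
  cosα=-0.9659 sinα=-0.2588 | (1,4) | tMaxX 0.6833 tMaxY 0.8114 | tΔX 1.0353 tΔY 3.8637
    t=0.6833 [x] (0,4) — stop
  → r_1 = 0.6833
beam 2: φ=90°, α=285°
  cosα=0.2588 sinα=-0.9659 | (1,4) | tMaxX 1.3137 tMaxY 0.2174 | tΔX 3.8637 tΔY 1.0353
    t=0.2174 [y] (1,3)
    t=1.2527 [y] (1,2)
    t=1.3137 [x] (2,2)
    t=2.2880 [y] (2,1) — stop
  → r_2 = 2.2880
beam 3: φ=180°, α=15°
  cosα=0.9659 sinα=0.2588 | (1,4) | tMaxX 0.3520 tMaxY 3.0523 | tΔX 1.0353 tΔY 3.8637
    t=0.3520 [x] (2,4) — stop
  → r_3 = 0.3520
beam 4: φ=270°, α=105°
  cosα=-0.2588 sinα=0.9659 | (1,4) | tMaxX 2.5500 tMaxY 0.8179 | tΔX 3.8637 tΔY 1.0353
    t=0.8179 [y] (1,5)
    t=1.8531 [y] (1,6)
    t=2.5500 [x] (0,6) — stop
  → r_4 = 2.5500

ranges = [0.6833, 2.2880, 0.3520, 2.5500]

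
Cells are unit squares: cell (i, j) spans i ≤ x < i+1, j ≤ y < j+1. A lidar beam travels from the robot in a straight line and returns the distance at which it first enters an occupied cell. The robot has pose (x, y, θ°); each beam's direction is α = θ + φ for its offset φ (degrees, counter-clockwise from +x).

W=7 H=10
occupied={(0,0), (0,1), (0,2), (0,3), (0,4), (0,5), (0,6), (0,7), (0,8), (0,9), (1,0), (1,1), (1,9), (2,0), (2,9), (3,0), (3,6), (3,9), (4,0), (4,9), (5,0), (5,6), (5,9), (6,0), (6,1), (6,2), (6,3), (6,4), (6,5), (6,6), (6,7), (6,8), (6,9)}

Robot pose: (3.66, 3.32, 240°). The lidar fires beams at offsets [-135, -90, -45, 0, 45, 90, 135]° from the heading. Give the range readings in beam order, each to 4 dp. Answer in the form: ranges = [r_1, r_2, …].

beam 1: φ=-135°, α=105°
  cosα=-0.2588 sinα=0.9659 | (3,3) | tMaxX 2.5500 tMaxY 0.7040 | tΔX 3.8637 tΔY 1.0353
    t=0.7040 [y] (3,4)
    t=1.7393 [y] (3,5)
    t=2.5500 [x] (2,5)
    t=2.7745 [y] (2,6)
    t=3.8098 [y] (2,7)
    t=4.8451 [y] (2,8)
    t=5.8804 [y] (2,9) — stop
  → r_1 = 5.8804
beam 2: φ=-90°, α=150°
  cosα=-0.8660 sinα=0.5000 | (3,3) | tMaxX 0.7621 tMaxY 1.3600 | tΔX 1.1547 tΔY 2.0000
    t=0.7621 [x] (2,3)
    t=1.3600 [y] (2,4)
    t=1.9168 [x] (1,4)
    t=3.0715 [x] (0,4) — stop
  → r_2 = 3.0715
beam 3: φ=-45°, α=195°
  cosα=-0.9659 sinα=-0.2588 | (3,3) | tMaxX 0.6833 tMaxY 1.2364 | tΔX 1.0353 tΔY 3.8637
    t=0.6833 [x] (2,3)
    t=1.2364 [y] (2,2)
    t=1.7186 [x] (1,2)
    t=2.7538 [x] (0,2) — stop
  → r_3 = 2.7538
beam 4: φ=0°, α=240°
  cosα=-0.5000 sinα=-0.8660 | (3,3) | tMaxX 1.3200 tMaxY 0.3695 | tΔX 2.0000 tΔY 1.1547
    t=0.3695 [y] (3,2)
    t=1.3200 [x] (2,2)
    t=1.5242 [y] (2,1)
    t=2.6789 [y] (2,0) — stop
  → r_4 = 2.6789
beam 5: φ=45°, α=285°
  cosα=0.2588 sinα=-0.9659 | (3,3) | tMaxX 1.3137 tMaxY 0.3313 | tΔX 3.8637 tΔY 1.0353
    t=0.3313 [y] (3,2)
    t=1.3137 [x] (4,2)
    t=1.3666 [y] (4,1)
    t=2.4018 [y] (4,0) — stop
  → r_5 = 2.4018
beam 6: φ=90°, α=330°
  cosα=0.8660 sinα=-0.5000 | (3,3) | tMaxX 0.3926 tMaxY 0.6400 | tΔX 1.1547 tΔY 2.0000
    t=0.3926 [x] (4,3)
    t=0.6400 [y] (4,2)
    t=1.5473 [x] (5,2)
    t=2.6400 [y] (5,1)
    t=2.7020 [x] (6,1) — stop
  → r_6 = 2.7020
beam 7: φ=135°, α=15°
  cosα=0.9659 sinα=0.2588 | (3,3) | tMaxX 0.3520 tMaxY 2.6273 | tΔX 1.0353 tΔY 3.8637
    t=0.3520 [x] (4,3)
    t=1.3873 [x] (5,3)
    t=2.4225 [x] (6,3) — stop
  → r_7 = 2.4225

ranges = [5.8804, 3.0715, 2.7538, 2.6789, 2.4018, 2.7020, 2.4225]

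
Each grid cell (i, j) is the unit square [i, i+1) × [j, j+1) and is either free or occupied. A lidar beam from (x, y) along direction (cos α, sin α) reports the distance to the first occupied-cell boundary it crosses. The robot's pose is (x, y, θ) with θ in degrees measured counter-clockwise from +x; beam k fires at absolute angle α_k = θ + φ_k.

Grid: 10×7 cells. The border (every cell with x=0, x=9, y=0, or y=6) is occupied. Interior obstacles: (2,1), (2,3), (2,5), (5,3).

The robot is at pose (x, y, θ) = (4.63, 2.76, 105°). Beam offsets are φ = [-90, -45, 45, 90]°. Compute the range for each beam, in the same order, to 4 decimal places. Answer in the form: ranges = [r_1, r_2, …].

beam 1: φ=-90°, α=15°
  direction (0.9659, 0.2588); cell (4,2); t to first gridline: x 0.3831, y 0.9273 (then +1.0353 / +3.8637)
    (5,2) via x @ 0.3831
    (5,3) via y @ 0.9273  # hit
  → r_1 = 0.9273
beam 2: φ=-45°, α=60°
  direction (0.5000, 0.8660); cell (4,2); t to first gridline: x 0.7400, y 0.2771 (then +2.0000 / +1.1547)
    (4,3) via y @ 0.2771
    (5,3) via x @ 0.7400  # hit
  → r_2 = 0.7400
beam 3: φ=45°, α=150°
  direction (-0.8660, 0.5000); cell (4,2); t to first gridline: x 0.7275, y 0.4800 (then +1.1547 / +2.0000)
    (4,3) via y @ 0.4800
    (3,3) via x @ 0.7275
    (2,3) via x @ 1.8822  # hit
  → r_3 = 1.8822
beam 4: φ=90°, α=195°
  direction (-0.9659, -0.2588); cell (4,2); t to first gridline: x 0.6522, y 2.9364 (then +1.0353 / +3.8637)
    (3,2) via x @ 0.6522
    (2,2) via x @ 1.6875
    (1,2) via x @ 2.7228
    (1,1) via y @ 2.9364
    (0,1) via x @ 3.7581  # hit
  → r_4 = 3.7581

ranges = [0.9273, 0.7400, 1.8822, 3.7581]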